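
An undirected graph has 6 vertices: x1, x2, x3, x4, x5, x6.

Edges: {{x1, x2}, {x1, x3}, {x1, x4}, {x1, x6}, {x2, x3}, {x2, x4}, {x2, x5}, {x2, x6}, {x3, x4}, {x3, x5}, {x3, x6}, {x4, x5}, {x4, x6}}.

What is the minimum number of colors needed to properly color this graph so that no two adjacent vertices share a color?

5

x1, x2, x3, x4, x6 are mutually adjacent (a clique of size 5), so at least 5 colors are needed.
5 colors suffice: x1=purple, x2=blue, x3=green, x4=red, x5=yellow, x6=yellow. Each edge has distinct colors on its endpoints.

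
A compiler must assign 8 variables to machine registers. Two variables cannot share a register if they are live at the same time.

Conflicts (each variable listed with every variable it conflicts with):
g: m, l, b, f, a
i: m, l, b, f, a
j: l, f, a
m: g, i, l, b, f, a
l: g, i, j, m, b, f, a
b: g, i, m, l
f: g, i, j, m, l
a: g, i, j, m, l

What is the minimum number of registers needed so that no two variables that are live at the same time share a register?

i, m, l, b pairwise conflict, so at least 4 registers are needed.
4 registers suffice: register 1 → {l}; register 2 → {j, m}; register 3 → {g, i}; register 4 → {b, f, a}. No two conflicting variables share a register.

4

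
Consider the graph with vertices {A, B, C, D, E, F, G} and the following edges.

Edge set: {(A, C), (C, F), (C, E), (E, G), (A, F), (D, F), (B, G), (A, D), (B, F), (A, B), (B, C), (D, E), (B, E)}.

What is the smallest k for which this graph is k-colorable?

A, B, C, F are mutually adjacent (a clique of size 4), so at least 4 colors are needed.
4 colors suffice: color 1 → {B, D}; color 2 → {A, E}; color 3 → {C, G}; color 4 → {F}. Each edge has distinct colors on its endpoints.

4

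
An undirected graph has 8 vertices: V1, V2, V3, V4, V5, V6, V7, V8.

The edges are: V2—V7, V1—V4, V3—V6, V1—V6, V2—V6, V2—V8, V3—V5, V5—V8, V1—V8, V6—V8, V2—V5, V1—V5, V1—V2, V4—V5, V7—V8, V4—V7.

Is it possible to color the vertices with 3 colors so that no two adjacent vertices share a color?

V1, V2, V5, V8 are pairwise adjacent (a clique of size 4), so at least 4 colors are needed.
So 3 colors are not enough.

No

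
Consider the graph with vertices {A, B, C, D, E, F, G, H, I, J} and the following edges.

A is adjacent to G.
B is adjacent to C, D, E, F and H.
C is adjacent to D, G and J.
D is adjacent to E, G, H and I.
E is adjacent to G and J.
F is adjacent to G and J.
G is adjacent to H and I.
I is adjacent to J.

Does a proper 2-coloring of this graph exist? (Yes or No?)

B, D, E form a triangle, so at least 3 colors are needed.
So 2 colors are not enough.

No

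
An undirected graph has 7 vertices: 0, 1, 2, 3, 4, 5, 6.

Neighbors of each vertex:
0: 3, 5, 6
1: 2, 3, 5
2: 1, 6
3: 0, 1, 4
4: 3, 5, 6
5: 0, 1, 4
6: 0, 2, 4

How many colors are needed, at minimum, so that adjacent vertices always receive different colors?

3

The cycle 6-4-3-1-2-6 has odd length 5, so it cannot be 2-colored; at least 3 colors are needed.
3 colors suffice: color red → {3, 5, 6}; color blue → {0, 1, 4}; color green → {2}. No two adjacent vertices share a color.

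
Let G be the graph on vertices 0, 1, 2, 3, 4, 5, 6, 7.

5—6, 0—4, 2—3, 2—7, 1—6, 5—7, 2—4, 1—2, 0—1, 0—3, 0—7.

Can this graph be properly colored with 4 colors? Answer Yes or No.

The chromatic number is 3. The cycle 5-7-2-1-6-5 has odd length 5, so it cannot be 2-colored; at least 3 colors are needed.
A valid assignment using 3 colors: 0=a, 1=b, 2=a, 3=b, 4=b, 5=c, 6=a, 7=b.
Since 4 ≥ 3, a proper 4-coloring certainly exists.

Yes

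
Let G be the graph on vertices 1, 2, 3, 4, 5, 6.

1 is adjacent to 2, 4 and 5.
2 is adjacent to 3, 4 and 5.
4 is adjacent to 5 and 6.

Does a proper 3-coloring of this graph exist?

1, 2, 4, 5 are mutually adjacent (a clique of size 4), so at least 4 colors are needed.
So 3 colors are not enough.

No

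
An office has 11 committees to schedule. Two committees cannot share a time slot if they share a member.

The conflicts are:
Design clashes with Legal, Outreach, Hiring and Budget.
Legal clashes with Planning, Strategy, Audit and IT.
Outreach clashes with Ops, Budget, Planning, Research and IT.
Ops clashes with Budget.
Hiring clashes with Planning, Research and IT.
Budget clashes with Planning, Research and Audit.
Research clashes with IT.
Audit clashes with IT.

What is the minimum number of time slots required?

3

Outreach, Budget, Planning pairwise conflict, so at least 3 time slots are needed.
3 time slots suffice: time slot 1 → {Budget, Strategy, IT}; time slot 2 → {Legal, Outreach, Hiring}; time slot 3 → {Design, Ops, Planning, Research, Audit}. No two conflicting committees share a time slot.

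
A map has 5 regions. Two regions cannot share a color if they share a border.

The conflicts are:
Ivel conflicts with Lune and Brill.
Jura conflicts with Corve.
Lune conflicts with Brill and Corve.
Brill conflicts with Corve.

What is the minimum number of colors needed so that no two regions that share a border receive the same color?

Ivel, Lune, Brill all conflict with each other, so at least 3 colors are needed.
3 colors suffice: color 1 → {Jura, Lune}; color 2 → {Brill}; color 3 → {Ivel, Corve}. Each listed conflict is separated.

3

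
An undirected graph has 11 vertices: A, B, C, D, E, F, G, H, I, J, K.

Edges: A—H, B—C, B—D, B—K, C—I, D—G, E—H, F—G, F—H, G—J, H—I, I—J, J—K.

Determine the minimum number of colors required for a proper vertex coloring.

The cycle J-I-H-F-G-J has odd length 5, so it cannot be 2-colored; at least 3 colors are needed.
One proper 3-coloring: A=2, B=1, C=3, D=3, E=2, F=3, G=2, H=1, I=2, J=1, K=2. Each edge has distinct colors on its endpoints.

3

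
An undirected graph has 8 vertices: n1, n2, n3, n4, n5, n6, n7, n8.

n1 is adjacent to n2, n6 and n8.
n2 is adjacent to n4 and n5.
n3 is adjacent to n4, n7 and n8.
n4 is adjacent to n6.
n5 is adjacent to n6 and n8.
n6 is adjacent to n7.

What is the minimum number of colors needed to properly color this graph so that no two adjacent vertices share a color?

3

The cycle n3-n4-n6-n5-n8-n3 has odd length 5, so it cannot be 2-colored; at least 3 colors are needed.
3 colors suffice: color 1 → {n2, n3, n6}; color 2 → {n1, n4, n5, n7}; color 3 → {n8}. Each edge has distinct colors on its endpoints.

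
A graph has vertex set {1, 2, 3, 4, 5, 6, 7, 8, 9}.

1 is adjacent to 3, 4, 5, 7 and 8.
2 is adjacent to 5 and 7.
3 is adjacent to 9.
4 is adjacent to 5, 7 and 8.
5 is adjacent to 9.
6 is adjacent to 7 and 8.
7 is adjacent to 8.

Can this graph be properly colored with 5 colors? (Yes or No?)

Yes

The chromatic number is 4. 1, 4, 7, 8 are pairwise adjacent (a clique of size 4), so at least 4 colors are needed.
A valid assignment using 4 colors: 1=red, 2=red, 3=blue, 4=green, 5=blue, 6=red, 7=blue, 8=yellow, 9=red.
Since 5 ≥ 4, a proper 5-coloring certainly exists.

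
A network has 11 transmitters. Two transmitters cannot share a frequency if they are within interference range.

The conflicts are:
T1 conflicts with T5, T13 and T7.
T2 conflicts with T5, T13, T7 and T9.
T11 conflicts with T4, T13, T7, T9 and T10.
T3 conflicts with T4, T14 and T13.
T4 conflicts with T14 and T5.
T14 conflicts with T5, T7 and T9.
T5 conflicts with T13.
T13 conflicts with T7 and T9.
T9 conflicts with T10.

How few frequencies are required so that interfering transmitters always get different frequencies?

T11, T13, T7 all conflict with each other, so at least 3 frequencies are needed.
3 frequencies suffice: frequency 1 → {T4, T13, T10}; frequency 2 → {T1, T2, T11, T14}; frequency 3 → {T3, T5, T7, T9}. Every pair that conflicts lands in different frequencies.

3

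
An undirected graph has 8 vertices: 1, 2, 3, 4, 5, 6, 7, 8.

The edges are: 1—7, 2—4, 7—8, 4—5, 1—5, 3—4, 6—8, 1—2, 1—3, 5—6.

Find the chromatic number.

The cycle 7-8-6-5-1-7 has odd length 5, so it cannot be 2-colored; at least 3 colors are needed.
3 colors suffice: color a → {1, 4, 6}; color b → {2, 3, 5, 7}; color c → {8}. Every edge joins two different colors.

3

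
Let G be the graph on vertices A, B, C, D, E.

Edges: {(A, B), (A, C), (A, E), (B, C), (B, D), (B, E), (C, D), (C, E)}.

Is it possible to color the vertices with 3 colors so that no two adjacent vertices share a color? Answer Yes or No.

No

A, B, C, E are mutually adjacent (a clique of size 4), so at least 4 colors are needed.
So 3 colors are not enough.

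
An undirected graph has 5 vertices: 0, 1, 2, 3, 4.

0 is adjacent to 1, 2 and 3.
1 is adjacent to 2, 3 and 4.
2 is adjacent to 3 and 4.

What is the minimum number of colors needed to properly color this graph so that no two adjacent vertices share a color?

4

0, 1, 2, 3 are mutually adjacent (a clique of size 4), so at least 4 colors are needed.
4 colors suffice: color red → {2}; color blue → {1}; color green → {3, 4}; color yellow → {0}. Every edge joins two different colors.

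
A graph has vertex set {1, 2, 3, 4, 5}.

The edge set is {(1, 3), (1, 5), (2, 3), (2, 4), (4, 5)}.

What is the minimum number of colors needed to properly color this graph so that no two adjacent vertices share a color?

3

The cycle 4-2-3-1-5-4 has odd length 5, so it cannot be 2-colored; at least 3 colors are needed.
A valid assignment using 3 colors: 1=b, 2=b, 3=a, 4=c, 5=a. Every edge joins two different colors.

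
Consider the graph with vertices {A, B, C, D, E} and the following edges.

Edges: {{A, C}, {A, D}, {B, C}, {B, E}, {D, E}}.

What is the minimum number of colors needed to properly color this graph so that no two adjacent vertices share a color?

The cycle B-E-D-A-C-B has odd length 5, so it cannot be 2-colored; at least 3 colors are needed.
3 colors suffice: color 1 → {C, D}; color 2 → {A, E}; color 3 → {B}. No two adjacent vertices share a color.

3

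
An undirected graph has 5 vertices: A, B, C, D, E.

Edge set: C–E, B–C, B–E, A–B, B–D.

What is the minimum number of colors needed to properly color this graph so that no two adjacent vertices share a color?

B, C, E are mutually adjacent, so at least 3 colors are needed.
3 colors suffice: color 1 → {B}; color 2 → {A, C, D}; color 3 → {E}. Every edge joins two different colors.

3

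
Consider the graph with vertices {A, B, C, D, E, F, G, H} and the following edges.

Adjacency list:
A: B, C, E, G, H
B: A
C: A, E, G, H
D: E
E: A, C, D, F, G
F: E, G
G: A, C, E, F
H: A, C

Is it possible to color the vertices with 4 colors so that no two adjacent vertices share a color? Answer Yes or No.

The chromatic number is 4. A, C, E, G are pairwise adjacent (a clique of size 4), so at least 4 colors are needed.
One proper 4-coloring: A=1, B=2, C=4, D=1, E=2, F=1, G=3, H=2.
That is already a proper 4-coloring.

Yes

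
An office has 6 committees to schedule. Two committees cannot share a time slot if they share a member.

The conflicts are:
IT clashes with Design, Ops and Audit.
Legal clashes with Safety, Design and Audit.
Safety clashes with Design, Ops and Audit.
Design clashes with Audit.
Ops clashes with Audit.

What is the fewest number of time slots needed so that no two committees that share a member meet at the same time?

Legal, Safety, Design, Audit are mutually in conflict, so at least 4 time slots are needed.
4 time slots suffice: time slot 1 → {Audit}; time slot 2 → {Design, Ops}; time slot 3 → {IT, Safety}; time slot 4 → {Legal}. Every pair that conflicts lands in different time slots.

4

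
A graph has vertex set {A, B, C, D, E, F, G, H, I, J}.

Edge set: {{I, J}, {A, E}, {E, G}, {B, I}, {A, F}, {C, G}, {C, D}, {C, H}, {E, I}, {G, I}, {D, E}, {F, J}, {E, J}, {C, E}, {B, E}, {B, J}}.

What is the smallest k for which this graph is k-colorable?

B, E, I, J are mutually adjacent (a clique of size 4), so at least 4 colors are needed.
4 colors suffice: color 1 → {E, F, H}; color 2 → {A, C, J}; color 3 → {D, I}; color 4 → {B, G}. No two adjacent vertices share a color.

4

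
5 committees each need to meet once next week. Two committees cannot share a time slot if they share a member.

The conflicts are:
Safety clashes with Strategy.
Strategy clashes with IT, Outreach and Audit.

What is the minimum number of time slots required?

Strategy and IT conflict, so at least 2 time slots are needed.
2 time slots suffice: time slot 1 → {Strategy}; time slot 2 → {Safety, IT, Outreach, Audit}. Every pair that conflicts lands in different time slots.

2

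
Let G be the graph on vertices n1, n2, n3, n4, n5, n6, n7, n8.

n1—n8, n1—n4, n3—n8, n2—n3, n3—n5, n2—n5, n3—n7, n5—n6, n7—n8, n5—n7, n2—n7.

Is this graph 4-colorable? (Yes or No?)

Yes

The chromatic number is 4. n2, n3, n5, n7 are pairwise adjacent (a clique of size 4), so at least 4 colors are needed.
4 colors suffice: color red → {n1, n3, n6}; color blue → {n4, n5, n8}; color green → {n7}; color yellow → {n2}.
That is already a proper 4-coloring.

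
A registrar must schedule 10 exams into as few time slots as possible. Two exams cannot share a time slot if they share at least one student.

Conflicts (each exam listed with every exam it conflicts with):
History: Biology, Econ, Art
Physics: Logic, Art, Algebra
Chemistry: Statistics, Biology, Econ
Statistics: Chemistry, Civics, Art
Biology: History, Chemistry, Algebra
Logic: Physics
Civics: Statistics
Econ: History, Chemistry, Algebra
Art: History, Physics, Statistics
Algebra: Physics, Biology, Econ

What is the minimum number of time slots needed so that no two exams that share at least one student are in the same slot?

The cycle History-Art-Statistics-Chemistry-Econ-History has odd length 5, so it cannot be 2-colored; at least 3 time slots are needed.
Using 3 time slots: History=1, Physics=2, Chemistry=3, Statistics=1, Biology=2, Logic=1, Civics=2, Econ=2, Art=3, Algebra=1. Every pair that conflicts lands in different time slots.

3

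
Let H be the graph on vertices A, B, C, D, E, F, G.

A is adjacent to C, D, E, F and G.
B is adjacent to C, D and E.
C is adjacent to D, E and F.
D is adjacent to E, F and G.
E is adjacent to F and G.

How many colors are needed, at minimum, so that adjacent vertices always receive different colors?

5

A, C, D, E, F are pairwise adjacent (a clique of size 5), so at least 5 colors are needed.
5 colors suffice: A=4, B=4, C=3, D=1, E=2, F=5, G=3. Each edge has distinct colors on its endpoints.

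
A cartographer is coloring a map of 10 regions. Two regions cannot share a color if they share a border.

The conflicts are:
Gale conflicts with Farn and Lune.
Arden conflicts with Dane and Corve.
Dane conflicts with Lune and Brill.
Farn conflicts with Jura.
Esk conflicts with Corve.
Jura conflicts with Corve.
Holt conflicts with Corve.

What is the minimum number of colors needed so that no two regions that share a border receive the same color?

The cycle Farn-Jura-Corve-Arden-Dane-Lune-Gale-Farn has odd length 7, so it cannot be 2-colored; at least 3 colors are needed.
3 colors suffice: Gale=3, Arden=2, Dane=1, Farn=1, Esk=2, Lune=2, Jura=2, Brill=2, Holt=2, Corve=1. Each listed conflict is separated.

3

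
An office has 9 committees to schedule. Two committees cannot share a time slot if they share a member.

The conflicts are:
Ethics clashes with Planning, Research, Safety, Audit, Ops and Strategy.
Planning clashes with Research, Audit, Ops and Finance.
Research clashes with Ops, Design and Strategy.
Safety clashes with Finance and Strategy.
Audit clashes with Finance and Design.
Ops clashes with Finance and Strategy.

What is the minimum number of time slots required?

4

Ethics, Research, Ops, Strategy all conflict with each other, so at least 4 time slots are needed.
4 time slots suffice: time slot 1 → {Ethics, Finance, Design}; time slot 2 → {Planning, Strategy}; time slot 3 → {Safety, Audit, Ops}; time slot 4 → {Research}. No two conflicting committees share a time slot.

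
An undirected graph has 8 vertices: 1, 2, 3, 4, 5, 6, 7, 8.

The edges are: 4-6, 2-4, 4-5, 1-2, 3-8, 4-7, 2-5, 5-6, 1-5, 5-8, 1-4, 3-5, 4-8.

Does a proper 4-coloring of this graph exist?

The chromatic number is 4. 1, 2, 4, 5 are pairwise adjacent (a clique of size 4), so at least 4 colors are needed.
4 colors suffice: color red → {3, 4}; color blue → {5, 7}; color green → {1, 6, 8}; color yellow → {2}.
That is already a proper 4-coloring.

Yes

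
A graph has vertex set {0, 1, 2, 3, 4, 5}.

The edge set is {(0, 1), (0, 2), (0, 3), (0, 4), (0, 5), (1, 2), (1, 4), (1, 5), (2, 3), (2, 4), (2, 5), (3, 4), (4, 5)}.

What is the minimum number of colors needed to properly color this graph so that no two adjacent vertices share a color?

0, 1, 2, 4, 5 form a clique, so at least 5 colors are needed.
5 colors suffice: color red → {0}; color blue → {2}; color green → {4}; color yellow → {1, 3}; color purple → {5}. Every edge joins two different colors.

5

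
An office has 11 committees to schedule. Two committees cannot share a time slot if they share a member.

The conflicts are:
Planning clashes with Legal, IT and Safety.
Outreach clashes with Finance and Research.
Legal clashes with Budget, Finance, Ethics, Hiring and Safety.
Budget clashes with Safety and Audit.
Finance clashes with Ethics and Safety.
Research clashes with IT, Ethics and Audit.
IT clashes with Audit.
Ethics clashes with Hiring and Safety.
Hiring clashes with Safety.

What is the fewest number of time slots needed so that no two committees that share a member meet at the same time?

4

Legal, Finance, Ethics, Safety are mutually in conflict, so at least 4 time slots are needed.
4 time slots suffice: time slot 1 → {Legal, Research}; time slot 2 → {Outreach, Safety, Audit}; time slot 3 → {Budget, IT, Ethics}; time slot 4 → {Planning, Finance, Hiring}. Each listed conflict is separated.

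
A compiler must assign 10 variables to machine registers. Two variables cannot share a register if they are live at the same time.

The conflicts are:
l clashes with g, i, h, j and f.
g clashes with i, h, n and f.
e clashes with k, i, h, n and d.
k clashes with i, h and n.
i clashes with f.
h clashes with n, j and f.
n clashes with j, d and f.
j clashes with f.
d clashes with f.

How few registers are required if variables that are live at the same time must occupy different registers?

l, h, j, f are mutually in conflict, so at least 4 registers are needed.
A valid assignment using 4 registers: l=3, g=4, e=1, k=4, i=2, h=2, n=3, j=4, d=2, f=1. Each listed conflict is separated.

4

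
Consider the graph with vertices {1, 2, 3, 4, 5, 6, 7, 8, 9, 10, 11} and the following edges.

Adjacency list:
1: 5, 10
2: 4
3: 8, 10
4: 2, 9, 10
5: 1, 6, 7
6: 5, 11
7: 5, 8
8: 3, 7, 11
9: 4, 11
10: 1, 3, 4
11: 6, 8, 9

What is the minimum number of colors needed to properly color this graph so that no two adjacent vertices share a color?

3

The cycle 11-6-5-7-8-11 has odd length 5, so it cannot be 2-colored; at least 3 colors are needed.
3 colors suffice: color a → {2, 5, 8, 9, 10}; color b → {1, 3, 4, 7, 11}; color c → {6}. Each edge has distinct colors on its endpoints.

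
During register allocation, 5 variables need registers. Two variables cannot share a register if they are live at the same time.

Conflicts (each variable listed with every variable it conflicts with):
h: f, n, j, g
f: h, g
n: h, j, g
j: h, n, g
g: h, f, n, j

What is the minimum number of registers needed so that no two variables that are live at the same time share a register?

h, n, j, g all conflict with each other, so at least 4 registers are needed.
4 registers suffice: register 1 → {g}; register 2 → {h}; register 3 → {f, j}; register 4 → {n}. No two conflicting variables share a register.

4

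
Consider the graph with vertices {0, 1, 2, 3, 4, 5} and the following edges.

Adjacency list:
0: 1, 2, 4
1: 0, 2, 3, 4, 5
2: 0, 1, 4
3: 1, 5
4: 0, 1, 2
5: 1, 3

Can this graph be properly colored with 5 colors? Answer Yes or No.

The chromatic number is 4. 0, 1, 2, 4 are mutually adjacent (a clique of size 4), so at least 4 colors are needed.
4 colors suffice: color a → {1}; color b → {0, 5}; color c → {3, 4}; color d → {2}.
Since 5 ≥ 4, a proper 5-coloring certainly exists.

Yes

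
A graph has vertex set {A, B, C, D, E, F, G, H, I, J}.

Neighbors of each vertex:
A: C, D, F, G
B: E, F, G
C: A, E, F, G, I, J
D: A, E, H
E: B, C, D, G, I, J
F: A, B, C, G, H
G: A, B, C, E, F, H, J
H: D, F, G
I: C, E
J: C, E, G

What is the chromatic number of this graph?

4

A, C, F, G are mutually adjacent (a clique of size 4), so at least 4 colors are needed.
4 colors suffice: color 1 → {D, G, I}; color 2 → {B, C, H}; color 3 → {E, F}; color 4 → {A, J}. Each edge has distinct colors on its endpoints.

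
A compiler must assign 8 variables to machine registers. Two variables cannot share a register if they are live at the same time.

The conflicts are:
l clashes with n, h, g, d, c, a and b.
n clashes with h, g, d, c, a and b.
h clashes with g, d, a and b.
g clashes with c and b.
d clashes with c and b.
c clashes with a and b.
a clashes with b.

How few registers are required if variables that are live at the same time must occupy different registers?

l, n, g, c, b all conflict with each other, so at least 5 registers are needed.
5 registers suffice: register 1 → {n}; register 2 → {b}; register 3 → {l}; register 4 → {h, c}; register 5 → {g, d, a}. Every pair that conflicts lands in different registers.

5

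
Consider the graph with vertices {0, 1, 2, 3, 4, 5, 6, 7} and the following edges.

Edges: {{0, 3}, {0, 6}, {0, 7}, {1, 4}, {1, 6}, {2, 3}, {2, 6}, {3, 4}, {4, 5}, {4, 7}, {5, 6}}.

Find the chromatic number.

The cycle 1-4-3-0-6-1 has odd length 5, so it cannot be 2-colored; at least 3 colors are needed.
3 colors suffice: color red → {4, 6}; color blue → {1, 3, 5, 7}; color green → {0, 2}. No two adjacent vertices share a color.

3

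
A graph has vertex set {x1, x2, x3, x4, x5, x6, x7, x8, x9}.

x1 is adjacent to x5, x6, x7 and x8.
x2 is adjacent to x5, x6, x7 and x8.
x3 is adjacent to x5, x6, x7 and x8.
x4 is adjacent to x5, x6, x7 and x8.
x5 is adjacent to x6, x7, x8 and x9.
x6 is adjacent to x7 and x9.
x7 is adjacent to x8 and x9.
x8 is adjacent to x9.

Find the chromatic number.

4

x3, x5, x6, x7 form a clique, so at least 4 colors are needed.
4 colors suffice: color 1 → {x7}; color 2 → {x5}; color 3 → {x6, x8}; color 4 → {x1, x2, x3, x4, x9}. No two adjacent vertices share a color.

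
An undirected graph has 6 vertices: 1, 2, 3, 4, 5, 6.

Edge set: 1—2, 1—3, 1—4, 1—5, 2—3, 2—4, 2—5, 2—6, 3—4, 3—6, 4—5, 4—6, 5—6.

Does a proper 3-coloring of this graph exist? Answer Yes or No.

No

2, 4, 5, 6 are pairwise adjacent (a clique of size 4), so at least 4 colors are needed.
So 3 colors are not enough.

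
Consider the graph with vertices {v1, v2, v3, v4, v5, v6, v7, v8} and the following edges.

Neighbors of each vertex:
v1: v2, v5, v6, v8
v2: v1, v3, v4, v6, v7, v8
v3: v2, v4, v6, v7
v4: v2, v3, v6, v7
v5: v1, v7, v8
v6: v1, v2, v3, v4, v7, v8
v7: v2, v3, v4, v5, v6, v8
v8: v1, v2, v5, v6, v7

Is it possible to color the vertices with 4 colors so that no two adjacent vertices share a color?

v2, v3, v4, v6, v7 are pairwise adjacent (a clique of size 5), so at least 5 colors are needed.
So 4 colors are not enough.

No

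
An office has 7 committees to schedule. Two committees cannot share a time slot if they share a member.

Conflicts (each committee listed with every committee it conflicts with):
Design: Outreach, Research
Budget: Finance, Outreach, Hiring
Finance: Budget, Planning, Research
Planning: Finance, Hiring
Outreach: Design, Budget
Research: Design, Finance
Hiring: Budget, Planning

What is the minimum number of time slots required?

3

The cycle Design-Research-Finance-Budget-Outreach-Design has odd length 5, so it cannot be 2-colored; at least 3 time slots are needed.
Using 3 time slots: Design=3, Budget=2, Finance=1, Planning=2, Outreach=1, Research=2, Hiring=1. Every pair that conflicts lands in different time slots.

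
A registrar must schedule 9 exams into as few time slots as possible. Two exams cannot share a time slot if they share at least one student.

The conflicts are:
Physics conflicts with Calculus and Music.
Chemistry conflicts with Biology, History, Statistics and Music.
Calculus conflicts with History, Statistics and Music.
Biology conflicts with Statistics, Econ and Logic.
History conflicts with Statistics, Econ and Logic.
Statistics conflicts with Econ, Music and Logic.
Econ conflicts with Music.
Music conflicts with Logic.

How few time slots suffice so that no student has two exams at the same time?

3

History, Statistics, Logic are mutually in conflict, so at least 3 time slots are needed.
3 time slots suffice: time slot 1 → {Physics, Statistics}; time slot 2 → {Biology, History, Music}; time slot 3 → {Chemistry, Calculus, Econ, Logic}. Every pair that conflicts lands in different time slots.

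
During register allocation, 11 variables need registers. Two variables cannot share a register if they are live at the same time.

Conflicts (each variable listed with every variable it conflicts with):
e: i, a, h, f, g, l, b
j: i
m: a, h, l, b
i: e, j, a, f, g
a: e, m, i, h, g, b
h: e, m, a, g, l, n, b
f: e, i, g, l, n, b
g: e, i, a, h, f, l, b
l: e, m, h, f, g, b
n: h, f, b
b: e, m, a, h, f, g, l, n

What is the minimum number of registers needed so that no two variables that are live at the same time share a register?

5

e, h, g, l, b all conflict with each other, so at least 5 registers are needed.
5 registers suffice: register 1 → {i, b}; register 2 → {j, h, f}; register 3 → {m, g, n}; register 4 → {e}; register 5 → {a, l}. No two conflicting variables share a register.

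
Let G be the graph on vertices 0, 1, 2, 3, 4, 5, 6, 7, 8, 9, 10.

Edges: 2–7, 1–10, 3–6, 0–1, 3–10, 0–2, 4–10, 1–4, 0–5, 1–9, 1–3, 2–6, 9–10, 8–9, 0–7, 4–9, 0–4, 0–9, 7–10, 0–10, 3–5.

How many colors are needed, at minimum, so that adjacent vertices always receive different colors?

0, 1, 4, 9, 10 form a clique, so at least 5 colors are needed.
One proper 5-coloring: 0=a, 1=d, 2=b, 3=a, 4=e, 5=b, 6=c, 7=c, 8=a, 9=c, 10=b. Every edge joins two different colors.

5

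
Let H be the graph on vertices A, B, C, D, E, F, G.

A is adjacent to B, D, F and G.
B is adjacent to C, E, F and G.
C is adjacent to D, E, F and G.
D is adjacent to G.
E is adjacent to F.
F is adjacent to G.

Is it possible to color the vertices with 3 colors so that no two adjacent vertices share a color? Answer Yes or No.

No

B, C, F, G are mutually adjacent (a clique of size 4), so at least 4 colors are needed.
So 3 colors are not enough.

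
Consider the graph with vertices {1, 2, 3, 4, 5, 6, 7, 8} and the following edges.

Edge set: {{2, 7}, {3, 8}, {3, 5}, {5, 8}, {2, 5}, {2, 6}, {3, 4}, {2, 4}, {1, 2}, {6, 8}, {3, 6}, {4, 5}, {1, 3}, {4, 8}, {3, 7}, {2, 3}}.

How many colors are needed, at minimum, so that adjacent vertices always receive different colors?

3, 4, 5, 8 are pairwise adjacent (a clique of size 4), so at least 4 colors are needed.
4 colors suffice: color a → {3}; color b → {2, 8}; color c → {1, 4, 6, 7}; color d → {5}. Each edge has distinct colors on its endpoints.

4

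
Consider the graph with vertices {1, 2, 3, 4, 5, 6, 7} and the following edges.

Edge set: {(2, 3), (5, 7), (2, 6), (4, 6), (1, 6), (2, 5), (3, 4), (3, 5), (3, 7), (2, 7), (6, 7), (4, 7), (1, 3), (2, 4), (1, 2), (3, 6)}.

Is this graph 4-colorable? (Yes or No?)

No

2, 3, 4, 6, 7 form a clique, so at least 5 colors are needed.
So 4 colors are not enough.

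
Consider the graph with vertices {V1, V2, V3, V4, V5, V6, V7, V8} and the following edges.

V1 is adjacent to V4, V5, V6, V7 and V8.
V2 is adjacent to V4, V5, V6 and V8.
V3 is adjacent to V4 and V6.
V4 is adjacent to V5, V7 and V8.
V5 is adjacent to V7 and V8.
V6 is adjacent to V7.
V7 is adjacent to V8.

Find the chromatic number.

V1, V4, V5, V7, V8 form a clique, so at least 5 colors are needed.
One proper 5-coloring: V1=5, V2=2, V3=2, V4=1, V5=4, V6=1, V7=2, V8=3. No two adjacent vertices share a color.

5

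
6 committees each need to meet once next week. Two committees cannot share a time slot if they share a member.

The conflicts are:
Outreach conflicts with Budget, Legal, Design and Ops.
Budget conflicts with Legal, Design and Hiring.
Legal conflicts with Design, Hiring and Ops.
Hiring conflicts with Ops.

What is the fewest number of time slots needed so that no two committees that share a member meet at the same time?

Outreach, Budget, Legal, Design pairwise conflict, so at least 4 time slots are needed.
4 time slots suffice: time slot 1 → {Legal}; time slot 2 → {Budget, Ops}; time slot 3 → {Outreach, Hiring}; time slot 4 → {Design}. Each listed conflict is separated.

4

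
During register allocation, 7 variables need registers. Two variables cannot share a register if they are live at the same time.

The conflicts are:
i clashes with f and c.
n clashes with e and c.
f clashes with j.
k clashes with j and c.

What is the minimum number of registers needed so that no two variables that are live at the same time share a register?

3

The cycle k-j-f-i-c-k has odd length 5, so it cannot be 2-colored; at least 3 registers are needed.
3 registers suffice: register 1 → {e, f, c}; register 2 → {i, n, j}; register 3 → {k}. Every pair that conflicts lands in different registers.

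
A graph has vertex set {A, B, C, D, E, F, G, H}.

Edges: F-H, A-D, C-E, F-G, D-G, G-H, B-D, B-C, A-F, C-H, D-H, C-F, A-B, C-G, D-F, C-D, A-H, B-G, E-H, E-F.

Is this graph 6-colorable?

Yes

The chromatic number is 5. C, D, F, G, H are pairwise adjacent (a clique of size 5), so at least 5 colors are needed.
5 colors suffice: A=3, B=1, C=3, D=2, E=2, F=1, G=5, H=4.
Since 6 ≥ 5, a proper 6-coloring certainly exists.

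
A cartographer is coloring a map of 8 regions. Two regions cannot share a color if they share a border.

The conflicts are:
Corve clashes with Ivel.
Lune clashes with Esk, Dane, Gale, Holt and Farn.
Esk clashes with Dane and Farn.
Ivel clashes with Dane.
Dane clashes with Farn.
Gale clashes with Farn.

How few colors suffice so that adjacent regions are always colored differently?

Lune, Esk, Dane, Farn all conflict with each other, so at least 4 colors are needed.
4 colors suffice: color 1 → {Lune, Ivel}; color 2 → {Corve, Dane, Gale, Holt}; color 3 → {Farn}; color 4 → {Esk}. No two conflicting regions share a color.

4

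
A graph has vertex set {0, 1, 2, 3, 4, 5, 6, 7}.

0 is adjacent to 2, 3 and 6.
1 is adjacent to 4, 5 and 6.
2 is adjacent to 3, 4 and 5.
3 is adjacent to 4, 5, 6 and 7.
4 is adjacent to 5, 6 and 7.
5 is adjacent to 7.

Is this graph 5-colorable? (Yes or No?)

Yes

The chromatic number is 4. 2, 3, 4, 5 are mutually adjacent (a clique of size 4), so at least 4 colors are needed.
4 colors suffice: color a → {1, 3}; color b → {0, 4}; color c → {5, 6}; color d → {2, 7}.
Since 5 ≥ 4, a proper 5-coloring certainly exists.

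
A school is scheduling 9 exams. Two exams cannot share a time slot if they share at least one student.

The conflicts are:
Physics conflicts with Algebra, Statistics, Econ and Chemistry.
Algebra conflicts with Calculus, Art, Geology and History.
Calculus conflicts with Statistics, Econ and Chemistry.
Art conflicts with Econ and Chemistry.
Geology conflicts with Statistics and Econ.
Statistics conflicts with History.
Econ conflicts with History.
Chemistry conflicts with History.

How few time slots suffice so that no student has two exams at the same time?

2

Physics and Econ conflict, so at least 2 time slots are needed.
2 time slots suffice: Physics=2, Algebra=1, Calculus=2, Art=2, Geology=2, Statistics=1, Econ=1, Chemistry=1, History=2. Every pair that conflicts lands in different time slots.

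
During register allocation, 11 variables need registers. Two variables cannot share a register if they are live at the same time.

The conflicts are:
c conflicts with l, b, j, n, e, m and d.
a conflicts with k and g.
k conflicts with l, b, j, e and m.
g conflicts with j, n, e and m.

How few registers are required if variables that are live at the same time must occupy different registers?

g and m conflict, so at least 2 registers are needed.
2 registers suffice: c=1, a=2, k=1, l=2, g=1, b=2, j=2, n=2, e=2, m=2, d=2. Each listed conflict is separated.

2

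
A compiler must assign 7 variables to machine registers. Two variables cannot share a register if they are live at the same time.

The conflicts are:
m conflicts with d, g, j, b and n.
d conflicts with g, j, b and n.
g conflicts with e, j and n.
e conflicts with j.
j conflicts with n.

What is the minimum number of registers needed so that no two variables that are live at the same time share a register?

5

m, d, g, j, n are mutually in conflict, so at least 5 registers are needed.
Using 5 registers: m=3, d=2, g=4, e=2, j=1, b=1, n=5. No two conflicting variables share a register.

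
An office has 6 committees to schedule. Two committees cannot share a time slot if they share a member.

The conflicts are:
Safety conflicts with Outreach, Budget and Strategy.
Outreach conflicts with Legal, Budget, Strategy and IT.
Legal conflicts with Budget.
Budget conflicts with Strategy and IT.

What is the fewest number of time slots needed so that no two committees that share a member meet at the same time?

Safety, Outreach, Budget, Strategy pairwise conflict, so at least 4 time slots are needed.
4 time slots suffice: time slot 1 → {Budget}; time slot 2 → {Outreach}; time slot 3 → {Safety, Legal, IT}; time slot 4 → {Strategy}. No two conflicting committees share a time slot.

4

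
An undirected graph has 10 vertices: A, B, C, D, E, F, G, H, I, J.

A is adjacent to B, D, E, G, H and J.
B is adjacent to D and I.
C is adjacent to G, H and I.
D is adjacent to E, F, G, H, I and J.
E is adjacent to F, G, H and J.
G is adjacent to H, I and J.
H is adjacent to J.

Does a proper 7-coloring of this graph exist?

Yes

The chromatic number is 6. A, D, E, G, H, J are pairwise adjacent (a clique of size 6), so at least 6 colors are needed.
One proper 6-coloring: A=4, B=2, C=1, D=1, E=5, F=2, G=2, H=3, I=3, J=6.
Since 7 ≥ 6, a proper 7-coloring certainly exists.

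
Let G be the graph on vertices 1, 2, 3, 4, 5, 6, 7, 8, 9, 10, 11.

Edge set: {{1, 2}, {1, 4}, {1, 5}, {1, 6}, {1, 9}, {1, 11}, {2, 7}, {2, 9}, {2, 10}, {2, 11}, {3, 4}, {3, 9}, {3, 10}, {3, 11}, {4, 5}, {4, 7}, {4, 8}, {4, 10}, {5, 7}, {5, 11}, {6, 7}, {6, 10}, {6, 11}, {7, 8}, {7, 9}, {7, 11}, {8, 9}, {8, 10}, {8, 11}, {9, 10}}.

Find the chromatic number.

3

2, 7, 9 are pairwise adjacent, so at least 3 colors are needed.
One proper 3-coloring: 1=a, 2=c, 3=c, 4=b, 5=c, 6=c, 7=a, 8=c, 9=b, 10=a, 11=b. Every edge joins two different colors.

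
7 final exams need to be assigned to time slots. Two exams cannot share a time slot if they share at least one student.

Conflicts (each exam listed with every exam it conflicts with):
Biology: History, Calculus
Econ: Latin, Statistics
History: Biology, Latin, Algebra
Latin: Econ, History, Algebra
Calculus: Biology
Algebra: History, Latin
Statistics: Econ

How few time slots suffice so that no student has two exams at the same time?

3

History, Latin, Algebra all conflict with each other, so at least 3 time slots are needed.
3 time slots suffice: time slot 1 → {Econ, History, Calculus}; time slot 2 → {Biology, Latin, Statistics}; time slot 3 → {Algebra}. Each listed conflict is separated.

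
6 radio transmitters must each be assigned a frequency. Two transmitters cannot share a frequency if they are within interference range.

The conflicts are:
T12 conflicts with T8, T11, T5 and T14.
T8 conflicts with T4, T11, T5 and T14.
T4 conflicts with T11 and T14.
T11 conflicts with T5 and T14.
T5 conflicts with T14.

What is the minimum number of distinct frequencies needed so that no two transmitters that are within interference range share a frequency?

5

T12, T8, T11, T5, T14 are mutually in conflict, so at least 5 frequencies are needed.
5 frequencies suffice: T12=5, T8=3, T4=4, T11=1, T5=4, T14=2. Each listed conflict is separated.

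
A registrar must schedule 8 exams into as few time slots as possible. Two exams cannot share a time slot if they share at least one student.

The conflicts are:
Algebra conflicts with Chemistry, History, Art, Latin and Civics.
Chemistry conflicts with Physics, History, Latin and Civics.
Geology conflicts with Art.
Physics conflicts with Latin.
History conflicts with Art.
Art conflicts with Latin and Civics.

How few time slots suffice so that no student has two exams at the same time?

3

Algebra, Art, Latin pairwise conflict, so at least 3 time slots are needed.
3 time slots suffice: time slot 1 → {Algebra, Geology, Physics}; time slot 2 → {Chemistry, Art}; time slot 3 → {History, Latin, Civics}. No two conflicting exams share a time slot.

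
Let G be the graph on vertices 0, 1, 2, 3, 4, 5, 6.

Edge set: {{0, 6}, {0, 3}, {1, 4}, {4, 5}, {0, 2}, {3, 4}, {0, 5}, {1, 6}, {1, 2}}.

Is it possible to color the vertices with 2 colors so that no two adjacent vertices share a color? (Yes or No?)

The cycle 0-3-4-1-2-0 has odd length 5, so it cannot be 2-colored; at least 3 colors are needed.
So 2 colors are not enough.

No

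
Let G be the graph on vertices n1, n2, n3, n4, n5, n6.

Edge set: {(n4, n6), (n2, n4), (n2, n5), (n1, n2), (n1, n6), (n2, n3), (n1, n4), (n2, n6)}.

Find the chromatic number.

n1, n2, n4, n6 are mutually adjacent (a clique of size 4), so at least 4 colors are needed.
4 colors suffice: color red → {n2}; color blue → {n3, n4, n5}; color green → {n1}; color yellow → {n6}. Each edge has distinct colors on its endpoints.

4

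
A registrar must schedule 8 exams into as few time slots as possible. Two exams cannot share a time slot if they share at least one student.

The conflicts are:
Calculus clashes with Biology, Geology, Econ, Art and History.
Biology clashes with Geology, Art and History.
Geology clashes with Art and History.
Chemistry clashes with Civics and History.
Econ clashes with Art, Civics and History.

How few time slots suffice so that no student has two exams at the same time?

Calculus, Biology, Geology, History all conflict with each other, so at least 4 time slots are needed.
4 time slots suffice: Calculus=2, Biology=4, Geology=3, Chemistry=2, Econ=3, Art=1, Civics=1, History=1. Each listed conflict is separated.

4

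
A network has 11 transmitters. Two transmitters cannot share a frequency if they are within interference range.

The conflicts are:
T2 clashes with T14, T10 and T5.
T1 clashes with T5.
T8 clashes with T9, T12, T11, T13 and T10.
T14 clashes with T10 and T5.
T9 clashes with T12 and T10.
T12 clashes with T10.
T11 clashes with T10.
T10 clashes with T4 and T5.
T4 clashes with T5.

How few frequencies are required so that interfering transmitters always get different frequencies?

T2, T14, T10, T5 are mutually in conflict, so at least 4 frequencies are needed.
A valid assignment using 4 frequencies: T2=4, T1=1, T8=2, T14=3, T9=4, T12=3, T11=3, T13=1, T10=1, T4=3, T5=2. No two conflicting transmitters share a frequency.

4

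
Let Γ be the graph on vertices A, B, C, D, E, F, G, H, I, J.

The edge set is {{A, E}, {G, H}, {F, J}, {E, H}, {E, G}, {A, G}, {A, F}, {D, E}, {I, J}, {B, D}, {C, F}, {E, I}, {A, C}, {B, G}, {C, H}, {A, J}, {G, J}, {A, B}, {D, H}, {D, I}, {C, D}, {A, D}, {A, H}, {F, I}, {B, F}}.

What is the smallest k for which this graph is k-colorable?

A, C, D, H are mutually adjacent (a clique of size 4), so at least 4 colors are needed.
4 colors suffice: color red → {A, I}; color blue → {D, F, G}; color green → {B, H, J}; color yellow → {C, E}. Every edge joins two different colors.

4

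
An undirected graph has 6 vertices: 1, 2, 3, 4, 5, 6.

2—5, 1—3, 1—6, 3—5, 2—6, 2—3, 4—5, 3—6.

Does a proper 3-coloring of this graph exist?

Yes

The chromatic number is 3. 2, 3, 6 are mutually adjacent, so at least 3 colors are needed.
3 colors suffice: 1=c, 2=c, 3=a, 4=a, 5=b, 6=b.
That is already a proper 3-coloring.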